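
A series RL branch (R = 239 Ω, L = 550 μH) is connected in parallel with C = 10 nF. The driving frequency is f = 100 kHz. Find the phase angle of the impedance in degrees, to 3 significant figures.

-72.6°

ω = 2πf = 628300 rad/s
X_L = ωL = 346 Ω
X_C = 1/(ωC) = 159 Ω
Branch 1 (R+jX_L): Z₁ = 239 + j346 Ω, |Z₁| = 420 Ω
Branch 2 (−jX_C): Z₂ = −j159 Ω
Parallel: Z = Z₁Z₂/(Z₁+Z₂), |Z| = 221 Ω, ∠Z = -72.6°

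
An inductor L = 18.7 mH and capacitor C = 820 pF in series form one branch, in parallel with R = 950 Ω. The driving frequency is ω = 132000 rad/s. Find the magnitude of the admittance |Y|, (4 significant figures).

1.063 mS

X_L = ωL = 2468 Ω
X_C = 1/(ωC) = 9239 Ω
Branch 1: Z₁ = R = 950.0 Ω
Branch 2 (series LC): Z₂ = j(X_L − X_C) = −j6770 Ω
Parallel: Z = Z₁Z₂/(Z₁+Z₂), |Z| = 940.8 Ω, ∠Z = -7.987°
|Y| = 1/|Z| = 1.063 mS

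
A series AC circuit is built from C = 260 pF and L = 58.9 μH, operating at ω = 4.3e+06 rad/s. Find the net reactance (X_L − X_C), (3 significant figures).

X_L = ωL = 253 Ω
X_C = 1/(ωC) = 894 Ω
X = 253 − 894 = -641 Ω

-641 Ω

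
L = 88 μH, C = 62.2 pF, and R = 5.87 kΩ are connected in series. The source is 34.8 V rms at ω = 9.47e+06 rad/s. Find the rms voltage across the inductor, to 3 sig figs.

X_L = ωL = 833 Ω
X_C = 1/(ωC) = 1700 Ω
Net reactance X = X_L − X_C = -864 Ω
Z = 5870 − j864 Ω
|Z| = √(5870² + 864²) = 5930 Ω
I = V/|Z| = 5.87 mA
V_L = I·|Z_L| = 0.00587 × 833 = 4.89 V

4.89 V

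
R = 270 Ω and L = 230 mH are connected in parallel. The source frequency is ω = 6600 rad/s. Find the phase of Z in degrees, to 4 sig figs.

X_L = ωL = 1518 Ω
Parallel: admittances add. Y = 1/R + 1/(jωL)
Y = (0.003704 − j0.0006588) S
|Y| = 0.003762 S → |Z| = 1/|Y| = 265.8 Ω, ∠Z = −∠Y = 10.09°

10.09°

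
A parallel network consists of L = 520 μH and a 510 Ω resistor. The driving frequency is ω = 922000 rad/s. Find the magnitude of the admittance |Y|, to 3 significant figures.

X_L = ωL = 479 Ω
Parallel: admittances add. Y = 1/R + 1/(jωL)
Y = (0.00196 − j0.00209) S
|Y| = 0.00286 S → |Z| = 1/|Y| = 349 Ω, ∠Z = −∠Y = 46.8°

2.86 mS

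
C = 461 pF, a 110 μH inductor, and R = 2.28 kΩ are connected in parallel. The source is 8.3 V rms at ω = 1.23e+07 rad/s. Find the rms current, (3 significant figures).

X_L = ωL = 1350 Ω
X_C = 1/(ωC) = 176 Ω
Parallel: admittances add. Y = 1/R + 1/(jωL) + jωC
Y = (0.000439 + j0.00493) S
|Y| = 0.00495 S → |Z| = 1/|Y| = 202 Ω, ∠Z = −∠Y = -84.9°
I = V/|Z| = 8.3/202 = 41.1 mA

41.1 mA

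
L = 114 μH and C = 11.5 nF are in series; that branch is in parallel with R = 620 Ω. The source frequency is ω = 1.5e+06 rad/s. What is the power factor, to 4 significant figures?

0.1793

X_L = ωL = 171.0 Ω
X_C = 1/(ωC) = 57.97 Ω
Branch 1: Z₁ = R = 620.0 Ω
Branch 2 (series LC): Z₂ = j(X_L − X_C) = j113.0 Ω
Parallel: Z = Z₁Z₂/(Z₁+Z₂), |Z| = 111.2 Ω, ∠Z = 79.67°
cos φ = cos(79.67°) = 0.1793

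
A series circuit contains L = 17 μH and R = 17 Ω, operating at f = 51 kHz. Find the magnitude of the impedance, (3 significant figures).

17.9 Ω

ω = 2πf = 320400 rad/s
X_L = ωL = 5.45 Ω
Z = 17.0 + j5.45 Ω
|Z| = √(17.0² + 5.45²) = 17.9 Ω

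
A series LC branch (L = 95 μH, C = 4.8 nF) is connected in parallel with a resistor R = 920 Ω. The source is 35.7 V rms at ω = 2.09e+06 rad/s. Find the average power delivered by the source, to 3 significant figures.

1.39 W

X_L = ωL = 199 Ω
X_C = 1/(ωC) = 99.7 Ω
Branch 1: Z₁ = R = 920 Ω
Branch 2 (series LC): Z₂ = j(X_L − X_C) = j98.9 Ω
Parallel: Z = Z₁Z₂/(Z₁+Z₂), |Z| = 98.3 Ω, ∠Z = 83.9°
I = V/|Z| = 363 mA
P = VI cos φ = 35.7 × 0.363 × cos(83.9°) = 1.39 W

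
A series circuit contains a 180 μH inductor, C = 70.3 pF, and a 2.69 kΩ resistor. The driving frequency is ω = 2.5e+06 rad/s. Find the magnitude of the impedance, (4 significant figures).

X_L = ωL = 450.0 Ω
X_C = 1/(ωC) = 5690 Ω
Net reactance X = X_L − X_C = -5240 Ω
Z = 2690 − j5240 Ω
|Z| = √(2690² + 5240²) = 5890 Ω

5890 Ω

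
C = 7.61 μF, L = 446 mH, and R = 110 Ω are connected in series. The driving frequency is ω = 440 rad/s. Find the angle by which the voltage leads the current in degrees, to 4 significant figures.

-42.95°

X_L = ωL = 196.2 Ω
X_C = 1/(ωC) = 298.7 Ω
Net reactance X = X_L − X_C = -102.4 Ω
Z = 110.0 − j102.4 Ω
|Z| = √(110.0² + 102.4²) = 150.3 Ω
∠Z = arctan(-102.4/110.0) = -42.95°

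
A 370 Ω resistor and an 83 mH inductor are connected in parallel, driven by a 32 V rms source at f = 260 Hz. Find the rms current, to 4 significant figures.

251.4 mA

ω = 2πf = 1634 rad/s
X_L = ωL = 135.6 Ω
Parallel: admittances add. Y = 1/R + 1/(jωL)
Y = (0.002703 − j0.007375) S
|Y| = 0.007855 S → |Z| = 1/|Y| = 127.3 Ω, ∠Z = −∠Y = 69.87°
I = V/|Z| = 32/127.3 = 251.4 mA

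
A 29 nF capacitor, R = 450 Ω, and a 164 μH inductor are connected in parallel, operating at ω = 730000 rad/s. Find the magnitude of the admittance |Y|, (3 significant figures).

13.0 mS

X_L = ωL = 120 Ω
X_C = 1/(ωC) = 47.2 Ω
Parallel: admittances add. Y = 1/R + 1/(jωL) + jωC
Y = (0.00222 + j0.0128) S
|Y| = 0.0130 S → |Z| = 1/|Y| = 76.9 Ω, ∠Z = −∠Y = -80.2°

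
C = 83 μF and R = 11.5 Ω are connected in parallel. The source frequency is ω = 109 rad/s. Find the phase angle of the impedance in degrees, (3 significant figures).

-5.94°

X_C = 1/(ωC) = 111 Ω
Parallel: admittances add. Y = 1/R + jωC
Y = (0.0870 + j0.00905) S
|Y| = 0.0874 S → |Z| = 1/|Y| = 11.4 Ω, ∠Z = −∠Y = -5.94°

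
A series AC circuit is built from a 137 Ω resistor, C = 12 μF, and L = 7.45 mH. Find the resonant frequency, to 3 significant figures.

ω₀ = 1/√(LC) = 1/√(0.00745 × 1.2e-05) = 3345 rad/s
f₀ = ω₀/(2π) = 532 Hz

532 Hz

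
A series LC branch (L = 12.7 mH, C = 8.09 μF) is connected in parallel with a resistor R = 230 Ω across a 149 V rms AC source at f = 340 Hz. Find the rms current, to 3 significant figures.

ω = 2πf = 2136 rad/s
X_L = ωL = 27.1 Ω
X_C = 1/(ωC) = 57.9 Ω
Branch 1: Z₁ = R = 230 Ω
Branch 2 (series LC): Z₂ = j(X_L − X_C) = −j30.7 Ω
Parallel: Z = Z₁Z₂/(Z₁+Z₂), |Z| = 30.5 Ω, ∠Z = -82.4°
I = V/|Z| = 149/30.5 = 4.89 A

4.89 A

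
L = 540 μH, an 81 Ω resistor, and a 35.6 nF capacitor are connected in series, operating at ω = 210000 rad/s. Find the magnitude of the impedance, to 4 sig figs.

X_L = ωL = 113.4 Ω
X_C = 1/(ωC) = 133.8 Ω
Net reactance X = X_L − X_C = -20.36 Ω
Z = 81.00 − j20.36 Ω
|Z| = √(81.00² + 20.36²) = 83.52 Ω

83.52 Ω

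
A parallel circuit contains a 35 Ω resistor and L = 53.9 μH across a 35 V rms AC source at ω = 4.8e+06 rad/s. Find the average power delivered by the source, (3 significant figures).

35.0 W

X_L = ωL = 259 Ω
Parallel: admittances add. Y = 1/R + 1/(jωL)
Y = (0.0286 − j0.00387) S
|Y| = 0.0288 S → |Z| = 1/|Y| = 34.7 Ω, ∠Z = −∠Y = 7.70°
I = V/|Z| = 1.01 A
P = VI cos φ = 35 × 1.01 × cos(7.70°) = 35.0 W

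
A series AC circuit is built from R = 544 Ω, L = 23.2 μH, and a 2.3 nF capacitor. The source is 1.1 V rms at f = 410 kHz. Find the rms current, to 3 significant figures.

ω = 2πf = 2.576e+06 rad/s
X_L = ωL = 59.8 Ω
X_C = 1/(ωC) = 169 Ω
Net reactance X = X_L − X_C = -109 Ω
Z = 544 − j109 Ω
|Z| = √(544² + 109²) = 555 Ω
I = V/|Z| = 1.1/555 = 1.98 mA

1.98 mA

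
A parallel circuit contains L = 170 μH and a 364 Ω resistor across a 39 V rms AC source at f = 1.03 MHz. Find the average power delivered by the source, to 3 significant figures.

4.18 W

ω = 2πf = 6.472e+06 rad/s
X_L = ωL = 1100 Ω
Parallel: admittances add. Y = 1/R + 1/(jωL)
Y = (0.00275 − j0.000909) S
|Y| = 0.00289 S → |Z| = 1/|Y| = 346 Ω, ∠Z = −∠Y = 18.3°
I = V/|Z| = 113 mA
P = VI cos φ = 39 × 0.113 × cos(18.3°) = 4.18 W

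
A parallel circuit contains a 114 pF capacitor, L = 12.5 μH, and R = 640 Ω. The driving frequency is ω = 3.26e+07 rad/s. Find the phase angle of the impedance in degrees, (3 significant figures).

-38.9°

X_L = ωL = 408 Ω
X_C = 1/(ωC) = 269 Ω
Parallel: admittances add. Y = 1/R + 1/(jωL) + jωC
Y = (0.00156 + j0.00126) S
|Y| = 0.00201 S → |Z| = 1/|Y| = 498 Ω, ∠Z = −∠Y = -38.9°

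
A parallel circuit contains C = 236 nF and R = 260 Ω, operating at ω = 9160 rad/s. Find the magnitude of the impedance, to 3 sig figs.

X_C = 1/(ωC) = 463 Ω
Parallel: admittances add. Y = 1/R + jωC
Y = (0.00385 + j0.00216) S
|Y| = 0.00441 S → |Z| = 1/|Y| = 227 Ω, ∠Z = −∠Y = -29.3°

227 Ω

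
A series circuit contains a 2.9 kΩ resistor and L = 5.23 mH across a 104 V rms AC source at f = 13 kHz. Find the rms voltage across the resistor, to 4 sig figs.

102.9 V

ω = 2πf = 81680 rad/s
X_L = ωL = 427.2 Ω
Z = 2900 + j427.2 Ω
|Z| = √(2900² + 427.2²) = 2931 Ω
I = V/|Z| = 35.48 mA
V_R = I·|Z_R| = 0.03548 × 2900 = 102.9 V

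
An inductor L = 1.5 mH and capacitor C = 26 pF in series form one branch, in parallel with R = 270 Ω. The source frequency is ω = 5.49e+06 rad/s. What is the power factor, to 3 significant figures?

X_L = ωL = 8240 Ω
X_C = 1/(ωC) = 7010 Ω
Branch 1: Z₁ = R = 270 Ω
Branch 2 (series LC): Z₂ = j(X_L − X_C) = j1230 Ω
Parallel: Z = Z₁Z₂/(Z₁+Z₂), |Z| = 264 Ω, ∠Z = 12.4°
cos φ = cos(12.4°) = 0.977

0.977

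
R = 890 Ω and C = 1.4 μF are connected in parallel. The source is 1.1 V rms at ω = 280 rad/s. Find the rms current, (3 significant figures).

X_C = 1/(ωC) = 2550 Ω
Parallel: admittances add. Y = 1/R + jωC
Y = (0.00112 + j0.000392) S
|Y| = 0.00119 S → |Z| = 1/|Y| = 840 Ω, ∠Z = −∠Y = -19.2°
I = V/|Z| = 1.1/840 = 1.31 mA

1.31 mA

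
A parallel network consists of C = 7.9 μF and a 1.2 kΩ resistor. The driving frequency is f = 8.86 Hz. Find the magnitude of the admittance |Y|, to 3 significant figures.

ω = 2πf = 55.67 rad/s
X_C = 1/(ωC) = 2270 Ω
Parallel: admittances add. Y = 1/R + jωC
Y = (0.000833 + j0.000440) S
|Y| = 0.000942 S → |Z| = 1/|Y| = 1060 Ω, ∠Z = −∠Y = -27.8°

942 μS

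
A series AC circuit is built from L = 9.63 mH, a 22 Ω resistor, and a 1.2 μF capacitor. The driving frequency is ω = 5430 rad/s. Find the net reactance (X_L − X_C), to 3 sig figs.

-101 Ω

X_L = ωL = 52.3 Ω
X_C = 1/(ωC) = 153 Ω
X = 52.3 − 153 = -101 Ω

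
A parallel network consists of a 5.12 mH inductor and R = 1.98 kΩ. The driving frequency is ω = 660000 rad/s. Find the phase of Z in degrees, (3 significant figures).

30.4°

X_L = ωL = 3380 Ω
Parallel: admittances add. Y = 1/R + 1/(jωL)
Y = (0.000505 − j0.000296) S
|Y| = 0.000585 S → |Z| = 1/|Y| = 1710 Ω, ∠Z = −∠Y = 30.4°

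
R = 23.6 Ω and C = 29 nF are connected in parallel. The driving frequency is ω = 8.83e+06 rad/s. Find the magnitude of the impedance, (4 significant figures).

X_C = 1/(ωC) = 3.905 Ω
Parallel: admittances add. Y = 1/R + jωC
Y = (0.04237 + j0.2561) S
|Y| = 0.2596 S → |Z| = 1/|Y| = 3.853 Ω, ∠Z = −∠Y = -80.60°

3.853 Ω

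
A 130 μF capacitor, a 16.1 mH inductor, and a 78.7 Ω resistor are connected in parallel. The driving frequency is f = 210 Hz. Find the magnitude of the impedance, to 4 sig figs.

7.993 Ω

ω = 2πf = 1319 rad/s
X_L = ωL = 21.24 Ω
X_C = 1/(ωC) = 5.830 Ω
Parallel: admittances add. Y = 1/R + 1/(jωL) + jωC
Y = (0.01271 + j0.1245) S
|Y| = 0.1251 S → |Z| = 1/|Y| = 7.993 Ω, ∠Z = −∠Y = -84.17°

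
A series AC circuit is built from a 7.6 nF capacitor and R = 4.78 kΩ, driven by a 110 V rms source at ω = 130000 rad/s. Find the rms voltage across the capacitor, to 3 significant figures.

22.8 V

X_C = 1/(ωC) = 1010 Ω
Z = 4780 − j1010 Ω
|Z| = √(4780² + 1010²) = 4890 Ω
I = V/|Z| = 22.5 mA
V_C = I·|Z_C| = 0.0225 × 1010 = 22.8 V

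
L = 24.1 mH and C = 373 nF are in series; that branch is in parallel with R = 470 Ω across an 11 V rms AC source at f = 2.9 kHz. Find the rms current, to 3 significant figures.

ω = 2πf = 18220 rad/s
X_L = ωL = 439 Ω
X_C = 1/(ωC) = 147 Ω
Branch 1: Z₁ = R = 470 Ω
Branch 2 (series LC): Z₂ = j(X_L − X_C) = j292 Ω
Parallel: Z = Z₁Z₂/(Z₁+Z₂), |Z| = 248 Ω, ∠Z = 58.1°
I = V/|Z| = 11/248 = 44.3 mA

44.3 mA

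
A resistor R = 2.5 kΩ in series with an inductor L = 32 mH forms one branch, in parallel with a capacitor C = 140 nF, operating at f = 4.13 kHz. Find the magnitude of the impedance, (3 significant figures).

283 Ω

ω = 2πf = 25950 rad/s
X_L = ωL = 830 Ω
X_C = 1/(ωC) = 275 Ω
Branch 1 (R+jX_L): Z₁ = 2500 + j830 Ω, |Z₁| = 2630 Ω
Branch 2 (−jX_C): Z₂ = −j275 Ω
Parallel: Z = Z₁Z₂/(Z₁+Z₂), |Z| = 283 Ω, ∠Z = -84.1°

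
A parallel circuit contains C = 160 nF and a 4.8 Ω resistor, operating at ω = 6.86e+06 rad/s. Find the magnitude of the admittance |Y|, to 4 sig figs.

1.117 S

X_C = 1/(ωC) = 0.9111 Ω
Parallel: admittances add. Y = 1/R + jωC
Y = (0.2083 + j1.098) S
|Y| = 1.117 S → |Z| = 1/|Y| = 0.8951 Ω, ∠Z = −∠Y = -79.25°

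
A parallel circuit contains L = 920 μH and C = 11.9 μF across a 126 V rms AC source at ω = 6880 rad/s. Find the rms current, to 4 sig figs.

9.591 A

X_L = ωL = 6.330 Ω
X_C = 1/(ωC) = 12.21 Ω
Parallel: admittances add. Y = 1/(jωL) + jωC
Y = (0 − j0.07612) S
|Y| = 0.07612 S → |Z| = 1/|Y| = 13.14 Ω, ∠Z = −∠Y = 90.00°
I = V/|Z| = 126/13.14 = 9.591 A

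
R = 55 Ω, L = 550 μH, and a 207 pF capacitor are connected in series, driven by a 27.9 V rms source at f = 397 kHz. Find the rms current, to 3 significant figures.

49.2 mA

ω = 2πf = 2.494e+06 rad/s
X_L = ωL = 1370 Ω
X_C = 1/(ωC) = 1940 Ω
Net reactance X = X_L − X_C = -565 Ω
Z = 55.0 − j565 Ω
|Z| = √(55.0² + 565²) = 567 Ω
I = V/|Z| = 27.9/567 = 49.2 mA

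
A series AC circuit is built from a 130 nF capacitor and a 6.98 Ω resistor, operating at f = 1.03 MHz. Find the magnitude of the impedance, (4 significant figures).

ω = 2πf = 6.472e+06 rad/s
X_C = 1/(ωC) = 1.189 Ω
Z = 6.980 − j1.189 Ω
|Z| = √(6.980² + 1.189²) = 7.080 Ω

7.080 Ω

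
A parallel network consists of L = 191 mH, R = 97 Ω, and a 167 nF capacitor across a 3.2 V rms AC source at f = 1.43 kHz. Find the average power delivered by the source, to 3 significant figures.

ω = 2πf = 8985 rad/s
X_L = ωL = 1720 Ω
X_C = 1/(ωC) = 666 Ω
Parallel: admittances add. Y = 1/R + 1/(jωL) + jωC
Y = (0.0103 + j0.000918) S
|Y| = 0.0104 S → |Z| = 1/|Y| = 96.6 Ω, ∠Z = −∠Y = -5.09°
I = V/|Z| = 33.1 mA
P = VI cos φ = 3.2 × 0.0331 × cos(-5.09°) = 106 mW

106 mW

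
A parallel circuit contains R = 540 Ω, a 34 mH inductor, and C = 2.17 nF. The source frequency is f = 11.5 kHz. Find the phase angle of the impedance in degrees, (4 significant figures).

ω = 2πf = 72260 rad/s
X_L = ωL = 2457 Ω
X_C = 1/(ωC) = 6378 Ω
Parallel: admittances add. Y = 1/R + 1/(jωL) + jωC
Y = (0.001852 − j0.0002502) S
|Y| = 0.001869 S → |Z| = 1/|Y| = 535.1 Ω, ∠Z = −∠Y = 7.696°

7.696°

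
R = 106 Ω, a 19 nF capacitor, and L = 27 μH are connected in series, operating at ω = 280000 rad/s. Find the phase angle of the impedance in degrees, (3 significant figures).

X_L = ωL = 7.56 Ω
X_C = 1/(ωC) = 188 Ω
Net reactance X = X_L − X_C = -180 Ω
Z = 106 − j180 Ω
|Z| = √(106² + 180²) = 209 Ω
∠Z = arctan(-180/106) = -59.6°

-59.6°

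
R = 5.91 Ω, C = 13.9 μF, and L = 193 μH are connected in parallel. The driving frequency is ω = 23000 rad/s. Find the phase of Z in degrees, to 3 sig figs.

X_L = ωL = 4.44 Ω
X_C = 1/(ωC) = 3.13 Ω
Parallel: admittances add. Y = 1/R + 1/(jωL) + jωC
Y = (0.169 + j0.0944) S
|Y| = 0.194 S → |Z| = 1/|Y| = 5.16 Ω, ∠Z = −∠Y = -29.2°

-29.2°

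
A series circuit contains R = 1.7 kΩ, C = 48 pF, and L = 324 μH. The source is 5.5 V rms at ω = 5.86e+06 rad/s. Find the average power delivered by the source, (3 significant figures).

X_L = ωL = 1900 Ω
X_C = 1/(ωC) = 3560 Ω
Net reactance X = X_L − X_C = -1660 Ω
Z = 1700 − j1660 Ω
|Z| = √(1700² + 1660²) = 2370 Ω
∠Z = arctan(-1660/1700) = -44.3°
I = V/|Z| = 2.32 mA
P = VI cos φ = 5.5 × 0.00232 × cos(-44.3°) = 9.13 mW

9.13 mW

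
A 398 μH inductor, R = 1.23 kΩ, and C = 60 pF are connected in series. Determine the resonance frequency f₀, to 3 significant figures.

1.03 MHz

ω₀ = 1/√(LC) = 1/√(0.000398 × 6e-11) = 6.471e+06 rad/s
f₀ = ω₀/(2π) = 1.03 MHz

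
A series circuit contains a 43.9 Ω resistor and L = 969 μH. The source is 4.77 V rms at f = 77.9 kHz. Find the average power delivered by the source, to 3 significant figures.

ω = 2πf = 489500 rad/s
X_L = ωL = 474 Ω
Z = 43.9 + j474 Ω
|Z| = √(43.9² + 474²) = 476 Ω
∠Z = arctan(474/43.9) = 84.7°
I = V/|Z| = 10.0 mA
P = VI cos φ = 4.77 × 0.0100 × cos(84.7°) = 4.40 mW

4.40 mW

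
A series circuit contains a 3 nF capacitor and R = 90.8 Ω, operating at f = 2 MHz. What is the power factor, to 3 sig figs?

ω = 2πf = 1.257e+07 rad/s
X_C = 1/(ωC) = 26.5 Ω
Z = 90.8 − j26.5 Ω
|Z| = √(90.8² + 26.5²) = 94.6 Ω
∠Z = arctan(-26.5/90.8) = -16.3°
cos φ = cos(-16.3°) = 0.960

0.960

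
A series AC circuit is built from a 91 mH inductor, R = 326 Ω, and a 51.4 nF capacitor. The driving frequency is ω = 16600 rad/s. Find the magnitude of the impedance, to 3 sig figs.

X_L = ωL = 1510 Ω
X_C = 1/(ωC) = 1170 Ω
Net reactance X = X_L − X_C = 339 Ω
Z = 326 + j339 Ω
|Z| = √(326² + 339²) = 470 Ω

470 Ω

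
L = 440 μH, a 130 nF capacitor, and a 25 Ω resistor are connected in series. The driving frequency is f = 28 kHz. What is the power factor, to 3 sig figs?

ω = 2πf = 175900 rad/s
X_L = ωL = 77.4 Ω
X_C = 1/(ωC) = 43.7 Ω
Net reactance X = X_L − X_C = 33.7 Ω
Z = 25.0 + j33.7 Ω
|Z| = √(25.0² + 33.7²) = 41.9 Ω
∠Z = arctan(33.7/25.0) = 53.4°
cos φ = cos(53.4°) = 0.596

0.596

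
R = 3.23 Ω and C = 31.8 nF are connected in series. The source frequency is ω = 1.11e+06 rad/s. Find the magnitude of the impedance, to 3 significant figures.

X_C = 1/(ωC) = 28.3 Ω
Z = 3.23 − j28.3 Ω
|Z| = √(3.23² + 28.3²) = 28.5 Ω

28.5 Ω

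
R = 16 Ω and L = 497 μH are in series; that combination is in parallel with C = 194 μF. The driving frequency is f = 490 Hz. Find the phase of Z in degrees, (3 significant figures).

ω = 2πf = 3079 rad/s
X_L = ωL = 1.53 Ω
X_C = 1/(ωC) = 1.67 Ω
Branch 1 (R+jX_L): Z₁ = 16.0 + j1.53 Ω, |Z₁| = 16.1 Ω
Branch 2 (−jX_C): Z₂ = −j1.67 Ω
Parallel: Z = Z₁Z₂/(Z₁+Z₂), |Z| = 1.68 Ω, ∠Z = -84.0°

-84.0°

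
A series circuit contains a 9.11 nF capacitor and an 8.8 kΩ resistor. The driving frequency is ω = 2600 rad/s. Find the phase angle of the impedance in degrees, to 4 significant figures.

-78.23°

X_C = 1/(ωC) = 42220 Ω
Z = 8800 − j42220 Ω
|Z| = √(8800² + 42220²) = 43130 Ω
∠Z = arctan(-42220/8800) = -78.23°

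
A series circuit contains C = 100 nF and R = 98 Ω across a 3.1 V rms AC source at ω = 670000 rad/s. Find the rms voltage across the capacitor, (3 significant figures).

0.467 V

X_C = 1/(ωC) = 14.9 Ω
Z = 98.0 − j14.9 Ω
|Z| = √(98.0² + 14.9²) = 99.1 Ω
I = V/|Z| = 31.3 mA
V_C = I·|Z_C| = 0.0313 × 14.9 = 0.467 V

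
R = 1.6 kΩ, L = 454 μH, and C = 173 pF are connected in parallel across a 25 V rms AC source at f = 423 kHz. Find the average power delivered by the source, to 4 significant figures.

ω = 2πf = 2.658e+06 rad/s
X_L = ωL = 1207 Ω
X_C = 1/(ωC) = 2175 Ω
Parallel: admittances add. Y = 1/R + 1/(jωL) + jωC
Y = (0.0006250 − j0.0003690) S
|Y| = 0.0007258 S → |Z| = 1/|Y| = 1378 Ω, ∠Z = −∠Y = 30.55°
I = V/|Z| = 18.14 mA
P = VI cos φ = 25 × 0.01814 × cos(30.55°) = 390.6 mW

390.6 mW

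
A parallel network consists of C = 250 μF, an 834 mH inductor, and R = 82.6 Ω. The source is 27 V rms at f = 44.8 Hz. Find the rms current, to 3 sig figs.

ω = 2πf = 281.5 rad/s
X_L = ωL = 235 Ω
X_C = 1/(ωC) = 14.2 Ω
Parallel: admittances add. Y = 1/R + 1/(jωL) + jωC
Y = (0.0121 + j0.0661) S
|Y| = 0.0672 S → |Z| = 1/|Y| = 14.9 Ω, ∠Z = −∠Y = -79.6°
I = V/|Z| = 27/14.9 = 1.81 A

1.81 A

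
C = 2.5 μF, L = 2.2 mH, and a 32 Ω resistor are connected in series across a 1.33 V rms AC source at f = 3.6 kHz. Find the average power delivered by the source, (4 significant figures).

27.57 mW

ω = 2πf = 22620 rad/s
X_L = ωL = 49.76 Ω
X_C = 1/(ωC) = 17.68 Ω
Net reactance X = X_L − X_C = 32.08 Ω
Z = 32.00 + j32.08 Ω
|Z| = √(32.00² + 32.08²) = 45.31 Ω
∠Z = arctan(32.08/32.00) = 45.07°
I = V/|Z| = 29.35 mA
P = VI cos φ = 1.33 × 0.02935 × cos(45.07°) = 27.57 mW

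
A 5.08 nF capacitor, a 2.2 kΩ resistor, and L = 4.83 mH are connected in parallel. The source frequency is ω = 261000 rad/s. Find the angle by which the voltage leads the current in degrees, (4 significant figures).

X_L = ωL = 1261 Ω
X_C = 1/(ωC) = 754.2 Ω
Parallel: admittances add. Y = 1/R + 1/(jωL) + jωC
Y = (0.0004545 + j0.0005326) S
|Y| = 0.0007002 S → |Z| = 1/|Y| = 1428 Ω, ∠Z = −∠Y = -49.52°

-49.52°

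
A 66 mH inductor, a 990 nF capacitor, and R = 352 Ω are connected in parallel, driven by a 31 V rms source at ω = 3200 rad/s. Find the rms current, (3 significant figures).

X_L = ωL = 211 Ω
X_C = 1/(ωC) = 316 Ω
Parallel: admittances add. Y = 1/R + 1/(jωL) + jωC
Y = (0.00284 − j0.00157) S
|Y| = 0.00324 S → |Z| = 1/|Y| = 308 Ω, ∠Z = −∠Y = 28.9°
I = V/|Z| = 31/308 = 101 mA

101 mA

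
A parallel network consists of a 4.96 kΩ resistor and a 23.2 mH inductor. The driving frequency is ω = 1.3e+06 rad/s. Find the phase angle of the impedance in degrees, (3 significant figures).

9.34°

X_L = ωL = 30200 Ω
Parallel: admittances add. Y = 1/R + 1/(jωL)
Y = (0.000202 − j3.32e-05) S
|Y| = 0.000204 S → |Z| = 1/|Y| = 4890 Ω, ∠Z = −∠Y = 9.34°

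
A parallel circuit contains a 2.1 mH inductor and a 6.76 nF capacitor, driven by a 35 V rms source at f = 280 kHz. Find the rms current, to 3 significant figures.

ω = 2πf = 1.759e+06 rad/s
X_L = ωL = 3690 Ω
X_C = 1/(ωC) = 84.1 Ω
Parallel: admittances add. Y = 1/(jωL) + jωC
Y = (0 + j0.0116) S
|Y| = 0.0116 S → |Z| = 1/|Y| = 86.0 Ω, ∠Z = −∠Y = -90.0°
I = V/|Z| = 35/86.0 = 407 mA

407 mA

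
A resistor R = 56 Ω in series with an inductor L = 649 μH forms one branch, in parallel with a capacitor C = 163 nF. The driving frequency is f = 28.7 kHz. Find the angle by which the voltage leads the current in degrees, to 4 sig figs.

ω = 2πf = 180300 rad/s
X_L = ωL = 117.0 Ω
X_C = 1/(ωC) = 34.02 Ω
Branch 1 (R+jX_L): Z₁ = 56.00 + j117.0 Ω, |Z₁| = 129.7 Ω
Branch 2 (−jX_C): Z₂ = −j34.02 Ω
Parallel: Z = Z₁Z₂/(Z₁+Z₂), |Z| = 44.08 Ω, ∠Z = -81.57°

-81.57°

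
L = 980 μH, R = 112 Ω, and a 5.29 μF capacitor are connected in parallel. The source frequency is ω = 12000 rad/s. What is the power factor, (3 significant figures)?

X_L = ωL = 11.8 Ω
X_C = 1/(ωC) = 15.8 Ω
Parallel: admittances add. Y = 1/R + 1/(jωL) + jωC
Y = (0.00893 − j0.0216) S
|Y| = 0.0233 S → |Z| = 1/|Y| = 42.9 Ω, ∠Z = −∠Y = 67.5°
cos φ = cos(67.5°) = 0.383

0.383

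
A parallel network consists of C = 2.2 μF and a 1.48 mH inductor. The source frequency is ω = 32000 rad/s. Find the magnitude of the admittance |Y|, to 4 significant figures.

49.29 mS

X_L = ωL = 47.36 Ω
X_C = 1/(ωC) = 14.20 Ω
Parallel: admittances add. Y = 1/(jωL) + jωC
Y = (0 + j0.04929) S
|Y| = 0.04929 S → |Z| = 1/|Y| = 20.29 Ω, ∠Z = −∠Y = -90.00°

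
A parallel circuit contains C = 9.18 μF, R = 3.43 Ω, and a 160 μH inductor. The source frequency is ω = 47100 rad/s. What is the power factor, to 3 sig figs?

X_L = ωL = 7.54 Ω
X_C = 1/(ωC) = 2.31 Ω
Parallel: admittances add. Y = 1/R + 1/(jωL) + jωC
Y = (0.292 + j0.300) S
|Y| = 0.418 S → |Z| = 1/|Y| = 2.39 Ω, ∠Z = −∠Y = -45.8°
cos φ = cos(-45.8°) = 0.697

0.697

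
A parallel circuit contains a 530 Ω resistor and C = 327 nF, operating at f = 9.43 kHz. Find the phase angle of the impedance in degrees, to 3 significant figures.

ω = 2πf = 59250 rad/s
X_C = 1/(ωC) = 51.6 Ω
Parallel: admittances add. Y = 1/R + jωC
Y = (0.00189 + j0.0194) S
|Y| = 0.0195 S → |Z| = 1/|Y| = 51.4 Ω, ∠Z = −∠Y = -84.4°

-84.4°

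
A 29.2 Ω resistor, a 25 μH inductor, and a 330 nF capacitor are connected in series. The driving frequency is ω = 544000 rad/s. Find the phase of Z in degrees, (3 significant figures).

X_L = ωL = 13.6 Ω
X_C = 1/(ωC) = 5.57 Ω
Net reactance X = X_L − X_C = 8.03 Ω
Z = 29.2 + j8.03 Ω
|Z| = √(29.2² + 8.03²) = 30.3 Ω
∠Z = arctan(8.03/29.2) = 15.4°

15.4°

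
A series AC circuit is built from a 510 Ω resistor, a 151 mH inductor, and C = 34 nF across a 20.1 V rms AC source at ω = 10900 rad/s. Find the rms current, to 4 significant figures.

X_L = ωL = 1646 Ω
X_C = 1/(ωC) = 2698 Ω
Net reactance X = X_L − X_C = -1052 Ω
Z = 510.0 − j1052 Ω
|Z| = √(510.0² + 1052²) = 1169 Ω
I = V/|Z| = 20.1/1169 = 17.19 mA

17.19 mA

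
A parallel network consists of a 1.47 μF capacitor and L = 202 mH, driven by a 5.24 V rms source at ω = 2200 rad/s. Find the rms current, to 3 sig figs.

X_L = ωL = 444 Ω
X_C = 1/(ωC) = 309 Ω
Parallel: admittances add. Y = 1/(jωL) + jωC
Y = (0 + j0.000984) S
|Y| = 0.000984 S → |Z| = 1/|Y| = 1020 Ω, ∠Z = −∠Y = -90.0°
I = V/|Z| = 5.24/1020 = 5.15 mA

5.15 mA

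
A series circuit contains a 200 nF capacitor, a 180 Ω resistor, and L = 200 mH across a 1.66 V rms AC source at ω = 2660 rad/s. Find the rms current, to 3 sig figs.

1.22 mA

X_L = ωL = 532 Ω
X_C = 1/(ωC) = 1880 Ω
Net reactance X = X_L − X_C = -1350 Ω
Z = 180 − j1350 Ω
|Z| = √(180² + 1350²) = 1360 Ω
I = V/|Z| = 1.66/1360 = 1.22 mA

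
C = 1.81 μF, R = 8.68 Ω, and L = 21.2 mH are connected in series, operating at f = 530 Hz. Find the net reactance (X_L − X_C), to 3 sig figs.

ω = 2πf = 3330 rad/s
X_L = ωL = 70.6 Ω
X_C = 1/(ωC) = 166 Ω
X = 70.6 − 166 = -95.3 Ω

-95.3 Ω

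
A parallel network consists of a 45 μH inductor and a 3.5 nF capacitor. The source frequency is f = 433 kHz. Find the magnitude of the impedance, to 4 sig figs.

ω = 2πf = 2.721e+06 rad/s
X_L = ωL = 122.4 Ω
X_C = 1/(ωC) = 105.0 Ω
Parallel: admittances add. Y = 1/(jωL) + jωC
Y = (0 + j0.001354) S
|Y| = 0.001354 S → |Z| = 1/|Y| = 738.5 Ω, ∠Z = −∠Y = -90.00°

738.5 Ω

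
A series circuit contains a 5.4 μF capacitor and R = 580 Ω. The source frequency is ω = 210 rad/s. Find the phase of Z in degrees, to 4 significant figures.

X_C = 1/(ωC) = 881.8 Ω
Z = 580.0 − j881.8 Ω
|Z| = √(580.0² + 881.8²) = 1055 Ω
∠Z = arctan(-881.8/580.0) = -56.67°

-56.67°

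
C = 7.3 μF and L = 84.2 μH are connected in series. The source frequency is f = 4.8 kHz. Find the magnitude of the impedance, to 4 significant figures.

ω = 2πf = 30160 rad/s
X_L = ωL = 2.539 Ω
X_C = 1/(ωC) = 4.542 Ω
Net reactance X = X_L − X_C = -2.003 Ω
Z = − j2.003 Ω
|Z| = √(0² + 2.003²) = 2.003 Ω

2.003 Ω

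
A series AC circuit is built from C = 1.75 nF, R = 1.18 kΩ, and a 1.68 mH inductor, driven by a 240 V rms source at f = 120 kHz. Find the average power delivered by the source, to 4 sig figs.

41.16 W

ω = 2πf = 754000 rad/s
X_L = ωL = 1267 Ω
X_C = 1/(ωC) = 757.9 Ω
Net reactance X = X_L − X_C = 508.8 Ω
Z = 1180 + j508.8 Ω
|Z| = √(1180² + 508.8²) = 1285 Ω
∠Z = arctan(508.8/1180) = 23.33°
I = V/|Z| = 186.8 mA
P = VI cos φ = 240 × 0.1868 × cos(23.33°) = 41.16 W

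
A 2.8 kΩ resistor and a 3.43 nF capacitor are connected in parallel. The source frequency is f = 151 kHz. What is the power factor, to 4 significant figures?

ω = 2πf = 948800 rad/s
X_C = 1/(ωC) = 307.3 Ω
Parallel: admittances add. Y = 1/R + jωC
Y = (0.0003571 + j0.003254) S
|Y| = 0.003274 S → |Z| = 1/|Y| = 305.5 Ω, ∠Z = −∠Y = -83.74°
cos φ = cos(-83.74°) = 0.1091

0.1091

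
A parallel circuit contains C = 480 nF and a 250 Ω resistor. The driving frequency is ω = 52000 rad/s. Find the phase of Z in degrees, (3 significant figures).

X_C = 1/(ωC) = 40.1 Ω
Parallel: admittances add. Y = 1/R + jωC
Y = (0.00400 + j0.0250) S
|Y| = 0.0253 S → |Z| = 1/|Y| = 39.6 Ω, ∠Z = −∠Y = -80.9°

-80.9°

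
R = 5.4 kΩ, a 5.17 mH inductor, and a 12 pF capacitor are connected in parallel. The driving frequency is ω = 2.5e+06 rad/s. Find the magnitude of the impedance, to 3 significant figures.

X_L = ωL = 12900 Ω
X_C = 1/(ωC) = 33300 Ω
Parallel: admittances add. Y = 1/R + 1/(jωL) + jωC
Y = (0.000185 − j4.74e-05) S
|Y| = 0.000191 S → |Z| = 1/|Y| = 5230 Ω, ∠Z = −∠Y = 14.3°

5230 Ω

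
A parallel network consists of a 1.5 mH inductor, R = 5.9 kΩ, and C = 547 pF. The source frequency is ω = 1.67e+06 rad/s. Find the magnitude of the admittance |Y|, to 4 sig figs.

541.5 μS

X_L = ωL = 2505 Ω
X_C = 1/(ωC) = 1095 Ω
Parallel: admittances add. Y = 1/R + 1/(jωL) + jωC
Y = (0.0001695 + j0.0005143) S
|Y| = 0.0005415 S → |Z| = 1/|Y| = 1847 Ω, ∠Z = −∠Y = -71.76°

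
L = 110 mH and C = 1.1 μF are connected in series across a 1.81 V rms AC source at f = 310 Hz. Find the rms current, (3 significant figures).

ω = 2πf = 1948 rad/s
X_L = ωL = 214 Ω
X_C = 1/(ωC) = 467 Ω
Net reactance X = X_L − X_C = -252 Ω
Z = − j252 Ω
|Z| = √(0² + 252²) = 252 Ω
I = V/|Z| = 1.81/252 = 7.17 mA

7.17 mA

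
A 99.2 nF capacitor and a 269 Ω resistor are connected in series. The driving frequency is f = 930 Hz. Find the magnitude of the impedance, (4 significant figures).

1746 Ω

ω = 2πf = 5843 rad/s
X_C = 1/(ωC) = 1725 Ω
Z = 269.0 − j1725 Ω
|Z| = √(269.0² + 1725²) = 1746 Ω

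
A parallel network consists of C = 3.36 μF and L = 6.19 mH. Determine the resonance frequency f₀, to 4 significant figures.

1.104 kHz

ω₀ = 1/√(LC) = 1/√(0.00619 × 3.36e-06) = 6934 rad/s
f₀ = ω₀/(2π) = 1.104 kHz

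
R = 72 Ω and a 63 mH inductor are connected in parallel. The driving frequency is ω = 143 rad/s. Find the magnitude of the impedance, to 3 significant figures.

X_L = ωL = 9.01 Ω
Parallel: admittances add. Y = 1/R + 1/(jωL)
Y = (0.0139 − j0.111) S
|Y| = 0.112 S → |Z| = 1/|Y| = 8.94 Ω, ∠Z = −∠Y = 82.9°

8.94 Ω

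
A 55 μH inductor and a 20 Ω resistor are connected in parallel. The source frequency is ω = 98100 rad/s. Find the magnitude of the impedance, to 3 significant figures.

X_L = ωL = 5.40 Ω
Parallel: admittances add. Y = 1/R + 1/(jωL)
Y = (0.0500 − j0.185) S
|Y| = 0.192 S → |Z| = 1/|Y| = 5.21 Ω, ∠Z = −∠Y = 74.9°

5.21 Ω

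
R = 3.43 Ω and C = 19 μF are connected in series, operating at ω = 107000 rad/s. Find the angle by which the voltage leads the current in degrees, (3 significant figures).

X_C = 1/(ωC) = 0.492 Ω
Z = 3.43 − j0.492 Ω
|Z| = √(3.43² + 0.492²) = 3.47 Ω
∠Z = arctan(-0.492/3.43) = -8.16°

-8.16°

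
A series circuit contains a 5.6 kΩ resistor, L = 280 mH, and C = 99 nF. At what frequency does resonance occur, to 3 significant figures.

956 Hz

ω₀ = 1/√(LC) = 1/√(0.28 × 9.9e-08) = 6006 rad/s
f₀ = ω₀/(2π) = 956 Hz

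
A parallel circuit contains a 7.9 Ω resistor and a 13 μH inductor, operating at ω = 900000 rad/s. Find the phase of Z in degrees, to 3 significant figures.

X_L = ωL = 11.7 Ω
Parallel: admittances add. Y = 1/R + 1/(jωL)
Y = (0.127 − j0.0855) S
|Y| = 0.153 S → |Z| = 1/|Y| = 6.55 Ω, ∠Z = −∠Y = 34.0°

34.0°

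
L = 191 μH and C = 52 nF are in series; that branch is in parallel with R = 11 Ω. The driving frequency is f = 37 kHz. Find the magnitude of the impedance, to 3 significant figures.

ω = 2πf = 232500 rad/s
X_L = ωL = 44.4 Ω
X_C = 1/(ωC) = 82.7 Ω
Branch 1: Z₁ = R = 11.0 Ω
Branch 2 (series LC): Z₂ = j(X_L − X_C) = −j38.3 Ω
Parallel: Z = Z₁Z₂/(Z₁+Z₂), |Z| = 10.6 Ω, ∠Z = -16.0°

10.6 Ω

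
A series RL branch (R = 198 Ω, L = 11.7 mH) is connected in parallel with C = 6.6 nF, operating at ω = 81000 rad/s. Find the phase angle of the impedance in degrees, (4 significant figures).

66.09°

X_L = ωL = 947.7 Ω
X_C = 1/(ωC) = 1871 Ω
Branch 1 (R+jX_L): Z₁ = 198.0 + j947.7 Ω, |Z₁| = 968.2 Ω
Branch 2 (−jX_C): Z₂ = −j1871 Ω
Parallel: Z = Z₁Z₂/(Z₁+Z₂), |Z| = 1919 Ω, ∠Z = 66.09°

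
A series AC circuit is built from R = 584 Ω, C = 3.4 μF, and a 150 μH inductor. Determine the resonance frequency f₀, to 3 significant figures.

ω₀ = 1/√(LC) = 1/√(0.00015 × 3.4e-06) = 44280 rad/s
f₀ = ω₀/(2π) = 7.05 kHz

7.05 kHz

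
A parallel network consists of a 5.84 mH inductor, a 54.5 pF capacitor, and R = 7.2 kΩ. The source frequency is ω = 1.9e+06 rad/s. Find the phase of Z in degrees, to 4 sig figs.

X_L = ωL = 11100 Ω
X_C = 1/(ωC) = 9657 Ω
Parallel: admittances add. Y = 1/R + 1/(jωL) + jωC
Y = (0.0001389 + j1.343e-05) S
|Y| = 0.0001395 S → |Z| = 1/|Y| = 7167 Ω, ∠Z = −∠Y = -5.522°

-5.522°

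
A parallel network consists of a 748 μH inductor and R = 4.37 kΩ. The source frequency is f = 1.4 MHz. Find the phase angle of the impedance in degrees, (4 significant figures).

33.59°

ω = 2πf = 8.796e+06 rad/s
X_L = ωL = 6580 Ω
Parallel: admittances add. Y = 1/R + 1/(jωL)
Y = (0.0002288 − j0.0001520) S
|Y| = 0.0002747 S → |Z| = 1/|Y| = 3640 Ω, ∠Z = −∠Y = 33.59°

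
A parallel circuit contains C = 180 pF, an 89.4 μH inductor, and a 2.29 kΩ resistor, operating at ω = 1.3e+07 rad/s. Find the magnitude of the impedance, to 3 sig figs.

X_L = ωL = 1160 Ω
X_C = 1/(ωC) = 427 Ω
Parallel: admittances add. Y = 1/R + 1/(jωL) + jωC
Y = (0.000437 + j0.00148) S
|Y| = 0.00154 S → |Z| = 1/|Y| = 648 Ω, ∠Z = −∠Y = -73.6°

648 Ω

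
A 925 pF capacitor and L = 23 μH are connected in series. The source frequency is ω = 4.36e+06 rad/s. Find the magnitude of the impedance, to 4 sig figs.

147.7 Ω

X_L = ωL = 100.3 Ω
X_C = 1/(ωC) = 248.0 Ω
Net reactance X = X_L − X_C = -147.7 Ω
Z = − j147.7 Ω
|Z| = √(0² + 147.7²) = 147.7 Ω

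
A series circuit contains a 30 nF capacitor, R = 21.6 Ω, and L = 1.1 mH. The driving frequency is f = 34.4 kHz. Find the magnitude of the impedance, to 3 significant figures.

ω = 2πf = 216100 rad/s
X_L = ωL = 238 Ω
X_C = 1/(ωC) = 154 Ω
Net reactance X = X_L − X_C = 83.5 Ω
Z = 21.6 + j83.5 Ω
|Z| = √(21.6² + 83.5²) = 86.3 Ω

86.3 Ω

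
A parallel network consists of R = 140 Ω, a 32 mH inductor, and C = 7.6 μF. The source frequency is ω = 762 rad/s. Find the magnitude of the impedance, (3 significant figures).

X_L = ωL = 24.4 Ω
X_C = 1/(ωC) = 173 Ω
Parallel: admittances add. Y = 1/R + 1/(jωL) + jωC
Y = (0.00714 − j0.0352) S
|Y| = 0.0359 S → |Z| = 1/|Y| = 27.8 Ω, ∠Z = −∠Y = 78.5°

27.8 Ω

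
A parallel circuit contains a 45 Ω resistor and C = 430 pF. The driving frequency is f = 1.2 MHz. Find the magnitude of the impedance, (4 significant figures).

44.53 Ω

ω = 2πf = 7.54e+06 rad/s
X_C = 1/(ωC) = 308.4 Ω
Parallel: admittances add. Y = 1/R + jωC
Y = (0.02222 + j0.003242) S
|Y| = 0.02246 S → |Z| = 1/|Y| = 44.53 Ω, ∠Z = −∠Y = -8.301°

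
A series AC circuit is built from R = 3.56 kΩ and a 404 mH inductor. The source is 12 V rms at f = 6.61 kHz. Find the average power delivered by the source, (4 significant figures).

1.742 mW

ω = 2πf = 41530 rad/s
X_L = ωL = 16780 Ω
Z = 3560 + j16780 Ω
|Z| = √(3560² + 16780²) = 17150 Ω
∠Z = arctan(16780/3560) = 78.02°
I = V/|Z| = 699.6 μA
P = VI cos φ = 12 × 0.0006996 × cos(78.02°) = 1.742 mW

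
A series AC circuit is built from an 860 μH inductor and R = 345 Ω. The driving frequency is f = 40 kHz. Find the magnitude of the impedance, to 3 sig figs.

ω = 2πf = 251300 rad/s
X_L = ωL = 216 Ω
Z = 345 + j216 Ω
|Z| = √(345² + 216²) = 407 Ω

407 Ω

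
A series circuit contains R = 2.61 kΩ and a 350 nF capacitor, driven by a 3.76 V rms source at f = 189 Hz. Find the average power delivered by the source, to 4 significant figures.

2.928 mW

ω = 2πf = 1188 rad/s
X_C = 1/(ωC) = 2406 Ω
Z = 2610 − j2406 Ω
|Z| = √(2610² + 2406²) = 3550 Ω
∠Z = arctan(-2406/2610) = -42.67°
I = V/|Z| = 1.059 mA
P = VI cos φ = 3.76 × 0.001059 × cos(-42.67°) = 2.928 mW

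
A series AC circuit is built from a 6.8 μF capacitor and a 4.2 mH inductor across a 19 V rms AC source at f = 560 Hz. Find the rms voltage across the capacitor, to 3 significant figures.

29.4 V

ω = 2πf = 3519 rad/s
X_L = ωL = 14.8 Ω
X_C = 1/(ωC) = 41.8 Ω
Net reactance X = X_L − X_C = -27.0 Ω
Z = − j27.0 Ω
|Z| = √(0² + 27.0²) = 27.0 Ω
I = V/|Z| = 703 mA
V_C = I·|Z_C| = 0.703 × 41.8 = 29.4 V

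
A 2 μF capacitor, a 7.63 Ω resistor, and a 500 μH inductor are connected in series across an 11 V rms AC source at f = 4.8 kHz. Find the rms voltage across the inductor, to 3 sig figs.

21.3 V

ω = 2πf = 30160 rad/s
X_L = ωL = 15.1 Ω
X_C = 1/(ωC) = 16.6 Ω
Net reactance X = X_L − X_C = -1.50 Ω
Z = 7.63 − j1.50 Ω
|Z| = √(7.63² + 1.50²) = 7.78 Ω
I = V/|Z| = 1.41 A
V_L = I·|Z_L| = 1.41 × 15.1 = 21.3 V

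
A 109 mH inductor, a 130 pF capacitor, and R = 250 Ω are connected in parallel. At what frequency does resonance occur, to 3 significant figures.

ω₀ = 1/√(LC) = 1/√(0.109 × 1.3e-10) = 265700 rad/s
f₀ = ω₀/(2π) = 42.3 kHz

42.3 kHz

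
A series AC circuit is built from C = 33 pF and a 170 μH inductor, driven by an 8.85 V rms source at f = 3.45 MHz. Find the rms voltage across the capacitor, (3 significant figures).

ω = 2πf = 2.168e+07 rad/s
X_L = ωL = 3690 Ω
X_C = 1/(ωC) = 1400 Ω
Net reactance X = X_L − X_C = 2290 Ω
Z = j2290 Ω
|Z| = √(0² + 2290²) = 2290 Ω
I = V/|Z| = 3.87 mA
V_C = I·|Z_C| = 0.00387 × 1400 = 5.41 V

5.41 V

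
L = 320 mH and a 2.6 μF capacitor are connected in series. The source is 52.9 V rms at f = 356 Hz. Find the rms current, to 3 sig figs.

97.3 mA

ω = 2πf = 2237 rad/s
X_L = ωL = 716 Ω
X_C = 1/(ωC) = 172 Ω
Net reactance X = X_L − X_C = 544 Ω
Z = j544 Ω
|Z| = √(0² + 544²) = 544 Ω
I = V/|Z| = 52.9/544 = 97.3 mA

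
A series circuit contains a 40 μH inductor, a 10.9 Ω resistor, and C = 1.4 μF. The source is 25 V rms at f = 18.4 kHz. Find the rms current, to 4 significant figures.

ω = 2πf = 115600 rad/s
X_L = ωL = 4.624 Ω
X_C = 1/(ωC) = 6.178 Ω
Net reactance X = X_L − X_C = -1.554 Ω
Z = 10.90 − j1.554 Ω
|Z| = √(10.90² + 1.554²) = 11.01 Ω
I = V/|Z| = 25/11.01 = 2.271 A

2.271 A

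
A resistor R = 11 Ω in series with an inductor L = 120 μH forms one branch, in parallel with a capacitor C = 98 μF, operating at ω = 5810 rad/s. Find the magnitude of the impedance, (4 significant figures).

X_L = ωL = 0.6972 Ω
X_C = 1/(ωC) = 1.756 Ω
Branch 1 (R+jX_L): Z₁ = 11.00 + j0.6972 Ω, |Z₁| = 11.02 Ω
Branch 2 (−jX_C): Z₂ = −j1.756 Ω
Parallel: Z = Z₁Z₂/(Z₁+Z₂), |Z| = 1.752 Ω, ∠Z = -80.87°

1.752 Ω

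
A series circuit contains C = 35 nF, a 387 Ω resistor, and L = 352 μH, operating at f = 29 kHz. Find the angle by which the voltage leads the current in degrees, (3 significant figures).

-13.5°

ω = 2πf = 182200 rad/s
X_L = ωL = 64.1 Ω
X_C = 1/(ωC) = 157 Ω
Net reactance X = X_L − X_C = -92.7 Ω
Z = 387 − j92.7 Ω
|Z| = √(387² + 92.7²) = 398 Ω
∠Z = arctan(-92.7/387) = -13.5°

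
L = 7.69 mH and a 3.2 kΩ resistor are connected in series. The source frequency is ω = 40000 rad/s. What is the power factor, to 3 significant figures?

0.995

X_L = ωL = 308 Ω
Z = 3200 + j308 Ω
|Z| = √(3200² + 308²) = 3210 Ω
∠Z = arctan(308/3200) = 5.49°
cos φ = cos(5.49°) = 0.995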